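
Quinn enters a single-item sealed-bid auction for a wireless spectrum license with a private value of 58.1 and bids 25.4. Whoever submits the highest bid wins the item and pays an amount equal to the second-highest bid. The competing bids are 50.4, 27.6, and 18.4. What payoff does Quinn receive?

0.0

Highest competing bid: 50.4.
Quinn's bid 25.4 is not the highest, so Quinn loses, pays nothing, and earns zero payoff.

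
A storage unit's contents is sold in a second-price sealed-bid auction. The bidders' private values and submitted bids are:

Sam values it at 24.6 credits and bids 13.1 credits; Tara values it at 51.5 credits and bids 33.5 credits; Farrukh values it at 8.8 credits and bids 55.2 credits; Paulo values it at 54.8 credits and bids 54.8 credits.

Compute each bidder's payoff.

Sam 0.0 credits, Tara 0.0 credits, Farrukh -46.0 credits, Paulo 0.0 credits.

Ordered from highest: Farrukh 55.2 credits; Paulo 54.8 credits; Tara 33.5 credits; Sam 13.1 credits.
Farrukh has the top bid and wins; the price is the second-highest bid, 54.8 credits.
Farrukh's payoff = 8.8 credits − 54.8 credits = -46.0 credits. All other bidders lose, so their payoff is 0.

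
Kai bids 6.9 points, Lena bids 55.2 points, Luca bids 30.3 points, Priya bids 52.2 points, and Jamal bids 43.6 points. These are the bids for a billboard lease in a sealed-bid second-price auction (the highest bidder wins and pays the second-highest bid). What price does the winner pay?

Ranking the bids: Lena 55.2 points, then Priya 52.2 points, then Jamal 43.6 points, then Luca 30.3 points, then Kai 6.9 points.
Lena is the highest bidder, so Lena wins.
Under the second-price rule, the price is the second-highest bid: 52.2 points.

Price paid: 52.2 points.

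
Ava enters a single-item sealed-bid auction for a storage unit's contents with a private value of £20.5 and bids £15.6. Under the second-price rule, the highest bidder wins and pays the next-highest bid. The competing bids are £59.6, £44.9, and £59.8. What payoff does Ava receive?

Highest competing bid: £59.8.
Ava's bid £15.6 is not the highest, so Ava loses, pays nothing, and earns zero payoff.

Ava's payoff: £0.0.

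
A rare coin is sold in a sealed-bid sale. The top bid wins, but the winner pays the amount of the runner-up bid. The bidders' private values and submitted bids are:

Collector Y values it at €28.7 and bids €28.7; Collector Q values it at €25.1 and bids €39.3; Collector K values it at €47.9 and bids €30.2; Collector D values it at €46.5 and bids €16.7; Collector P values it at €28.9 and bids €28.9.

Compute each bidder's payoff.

Sorted high to low: Collector Q €39.3 > Collector K €30.2 > Collector P €28.9 > Collector Y €28.7 > Collector D €16.7.
Collector Q has the top bid and wins; the price is the second-highest bid, €30.2.
Collector Q's payoff = €25.1 − €30.2 = -€5.1. All other bidders lose, so their payoff is 0.

Payoffs: Collector Y €0.0, Collector Q -€5.1, Collector K €0.0, Collector D €0.0, Collector P €0.0.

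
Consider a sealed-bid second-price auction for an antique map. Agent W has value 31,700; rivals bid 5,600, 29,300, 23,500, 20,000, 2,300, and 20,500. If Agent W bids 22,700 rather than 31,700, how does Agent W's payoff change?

The highest competing bid is 29,300.
Bidding truthfully at 31,700: Agent W has the top bid, wins, and pays the second-highest bid 29,300. Payoff = 31,700 − 29,300 = 2,400.
Bidding 22,700: the top bid is 29,300 (a rival), so Agent W loses. Payoff = 0.
Change = 0 − 2,400 = -2,400.

Change in payoff: -2,400.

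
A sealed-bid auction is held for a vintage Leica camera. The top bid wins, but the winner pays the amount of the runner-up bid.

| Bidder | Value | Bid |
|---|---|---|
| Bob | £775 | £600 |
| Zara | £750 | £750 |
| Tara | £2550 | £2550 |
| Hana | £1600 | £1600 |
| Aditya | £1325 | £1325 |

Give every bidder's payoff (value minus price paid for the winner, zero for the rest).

Bids in descending order: Tara £2550 > Hana £1600 > Aditya £1325 > Zara £750 > Bob £600.
Tara has the top bid and wins; the price is the second-highest bid, £1600.
Tara's payoff = £2550 − £1600 = £950. All other bidders lose, so their payoff is 0.

Bob £0, Zara £0, Tara £950, Hana £0, Aditya £0.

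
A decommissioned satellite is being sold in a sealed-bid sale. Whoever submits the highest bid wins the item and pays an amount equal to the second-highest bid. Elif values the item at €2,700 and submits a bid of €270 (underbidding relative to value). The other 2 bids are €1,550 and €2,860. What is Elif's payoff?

Payoff = €0.

Highest competing bid: €2,860.
Elif's bid €270 is not the highest, so Elif loses, pays nothing, and earns zero payoff.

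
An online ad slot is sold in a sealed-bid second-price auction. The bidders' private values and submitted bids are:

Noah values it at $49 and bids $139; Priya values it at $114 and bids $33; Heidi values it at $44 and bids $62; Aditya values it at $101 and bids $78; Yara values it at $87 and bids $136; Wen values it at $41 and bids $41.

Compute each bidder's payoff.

Ranking the bids: Noah $139; Yara $136; Aditya $78; Heidi $62; Wen $41; Priya $33.
Noah has the top bid and wins; the price is the second-highest bid, $136.
Noah's payoff = $49 − $136 = -$87. All other bidders lose, so their payoff is 0.

Payoffs: Noah -$87, Priya $0, Heidi $0, Aditya $0, Yara $0, Wen $0.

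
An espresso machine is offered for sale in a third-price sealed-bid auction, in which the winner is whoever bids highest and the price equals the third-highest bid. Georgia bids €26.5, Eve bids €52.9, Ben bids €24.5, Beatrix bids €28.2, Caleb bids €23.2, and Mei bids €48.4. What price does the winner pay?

Ranking the bids: Eve €52.9 > Mei €48.4 > Beatrix €28.2 > Georgia €26.5 > Ben €24.5 > Caleb €23.2.
Eve is the highest bidder, so Eve wins.
Under the third-price rule, the price is the third-highest bid: €28.2.

€28.2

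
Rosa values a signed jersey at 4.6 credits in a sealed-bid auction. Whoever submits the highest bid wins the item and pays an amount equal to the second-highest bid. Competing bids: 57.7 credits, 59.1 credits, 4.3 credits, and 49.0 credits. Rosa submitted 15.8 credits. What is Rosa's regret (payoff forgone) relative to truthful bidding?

0.0 credits

The highest competing bid is 59.1 credits.
Bidding truthfully at 4.6 credits: the top bid is 59.1 credits (a rival), so Rosa loses. Payoff = 0.0 credits.
Bidding 15.8 credits: the top bid is 59.1 credits (a rival), so Rosa loses. Payoff = 0.0 credits.
Regret = truthful payoff − actual payoff = 0.0 credits − 0.0 credits = 0.0 credits.
The bid only affects whether you win, not the price — here both bids land on the same side of the top rival bid, so the deviation is payoff-neutral.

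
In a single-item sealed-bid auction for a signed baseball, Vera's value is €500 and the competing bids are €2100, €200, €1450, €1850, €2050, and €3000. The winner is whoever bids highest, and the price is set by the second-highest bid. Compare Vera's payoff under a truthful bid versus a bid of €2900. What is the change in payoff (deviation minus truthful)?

Payoff change: €0.

The highest competing bid is €3000.
Bidding truthfully at €500: the top bid is €3000 (a rival), so Vera loses. Payoff = €0.
Bidding €2900: the top bid is €3000 (a rival), so Vera loses. Payoff = €0.
Change = €0 − €0 = €0.
The bid only affects whether you win, not the price — here both bids land on the same side of the top rival bid, so the deviation is payoff-neutral.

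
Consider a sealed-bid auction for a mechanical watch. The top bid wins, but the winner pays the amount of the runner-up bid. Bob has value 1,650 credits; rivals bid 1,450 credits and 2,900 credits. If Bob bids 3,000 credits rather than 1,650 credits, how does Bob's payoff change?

The highest competing bid is 2,900 credits.
Bidding truthfully at 1,650 credits: the top bid is 2,900 credits (a rival), so Bob loses. Payoff = 0 credits.
Bidding 3,000 credits: Bob has the top bid, wins, and pays the second-highest bid 2,900 credits. Payoff = 1,650 credits − 2,900 credits = -1,250 credits.
Change = -1,250 credits − 0 credits = -1,250 credits.
This is the dominant-strategy logic: truthful bidding weakly beats any alternative.

Payoff change: -1,250 credits.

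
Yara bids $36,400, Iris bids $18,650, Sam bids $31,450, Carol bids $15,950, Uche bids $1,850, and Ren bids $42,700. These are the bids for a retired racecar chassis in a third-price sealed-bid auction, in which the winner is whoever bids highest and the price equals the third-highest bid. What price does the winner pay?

Sorted high to low: Ren $42,700 > Yara $36,400 > Sam $31,450 > Iris $18,650 > Carol $15,950 > Uche $1,850.
Ren is the highest bidder, so Ren wins.
Under the third-price rule, the price is the third-highest bid: $31,450.

$31,450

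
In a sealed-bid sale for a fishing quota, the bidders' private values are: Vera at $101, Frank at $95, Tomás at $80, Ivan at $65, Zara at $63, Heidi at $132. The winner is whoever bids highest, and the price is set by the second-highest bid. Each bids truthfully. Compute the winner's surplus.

Sorted high to low: Heidi $132; Vera $101; Frank $95; Tomás $80; Ivan $65; Zara $63.
Heidi wins with the top bid and pays the second-highest, $101.
Surplus = $132 − $101 = $31.

$31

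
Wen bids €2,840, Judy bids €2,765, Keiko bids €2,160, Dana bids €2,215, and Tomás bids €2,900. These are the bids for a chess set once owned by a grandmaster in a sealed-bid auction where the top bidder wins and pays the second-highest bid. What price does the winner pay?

Ranking the bids: Tomás €2,900 > Wen €2,840 > Judy €2,765 > Dana €2,215 > Keiko €2,160.
Tomás is the highest bidder, so Tomás wins.
Under the second-price rule, the price is the second-highest bid: €2,840.

€2,840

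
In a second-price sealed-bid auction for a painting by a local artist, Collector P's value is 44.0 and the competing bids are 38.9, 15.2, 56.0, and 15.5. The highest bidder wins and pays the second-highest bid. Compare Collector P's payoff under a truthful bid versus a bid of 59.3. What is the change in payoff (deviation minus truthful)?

The highest competing bid is 56.0.
Bidding truthfully at 44.0: the top bid is 56.0 (a rival), so Collector P loses. Payoff = 0.0.
Bidding 59.3: Collector P has the top bid, wins, and pays the second-highest bid 56.0. Payoff = 44.0 − 56.0 = -12.0.
Change = -12.0 − 0.0 = -12.0.

Change in payoff: -12.0.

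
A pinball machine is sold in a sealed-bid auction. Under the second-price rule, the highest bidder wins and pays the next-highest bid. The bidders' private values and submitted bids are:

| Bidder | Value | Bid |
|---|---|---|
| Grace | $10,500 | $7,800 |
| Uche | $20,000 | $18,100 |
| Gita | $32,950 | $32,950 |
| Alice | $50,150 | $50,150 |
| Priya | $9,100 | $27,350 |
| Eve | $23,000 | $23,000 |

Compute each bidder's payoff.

Grace $0, Uche $0, Gita $0, Alice $17,200, Priya $0, Eve $0.

Bids in descending order: Alice $50,150; Gita $32,950; Priya $27,350; Eve $23,000; Uche $18,100; Grace $7,800.
Alice has the top bid and wins; the price is the second-highest bid, $32,950.
Alice's payoff = $50,150 − $32,950 = $17,200. All other bidders lose, so their payoff is 0.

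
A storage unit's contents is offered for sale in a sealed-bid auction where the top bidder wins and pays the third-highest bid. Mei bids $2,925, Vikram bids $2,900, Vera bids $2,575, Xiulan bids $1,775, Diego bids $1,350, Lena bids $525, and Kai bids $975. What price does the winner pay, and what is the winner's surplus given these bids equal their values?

The winner pays $2,575 for a surplus of $350.

Sorted high to low: Mei $2,925; Vikram $2,900; Vera $2,575; Xiulan $1,775; Diego $1,350; Kai $975; Lena $525.
Mei is the highest bidder, so Mei wins.
Under the third-price rule, the price is the third-highest bid: $2,575.
Surplus = $2,925 − $2,575 = $350.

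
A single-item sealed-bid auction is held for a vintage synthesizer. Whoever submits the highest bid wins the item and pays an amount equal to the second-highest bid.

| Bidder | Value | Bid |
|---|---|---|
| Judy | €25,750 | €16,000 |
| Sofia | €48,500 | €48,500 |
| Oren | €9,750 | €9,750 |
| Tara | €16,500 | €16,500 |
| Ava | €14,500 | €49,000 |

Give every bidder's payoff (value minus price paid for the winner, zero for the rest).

Sorted high to low: Ava €49,000, then Sofia €48,500, then Tara €16,500, then Judy €16,000, then Oren €9,750.
Ava has the top bid and wins; the price is the second-highest bid, €48,500.
Ava's payoff = €14,500 − €48,500 = -€34,000. All other bidders lose, so their payoff is 0.

Judy €0, Sofia €0, Oren €0, Tara €0, Ava -€34,000.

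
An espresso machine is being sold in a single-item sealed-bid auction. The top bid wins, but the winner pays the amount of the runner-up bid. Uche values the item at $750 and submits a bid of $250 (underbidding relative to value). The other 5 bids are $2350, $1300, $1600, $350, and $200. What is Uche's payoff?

Highest competing bid: $2350.
Uche's bid $250 is not the highest, so Uche loses, pays nothing, and earns zero payoff.

$0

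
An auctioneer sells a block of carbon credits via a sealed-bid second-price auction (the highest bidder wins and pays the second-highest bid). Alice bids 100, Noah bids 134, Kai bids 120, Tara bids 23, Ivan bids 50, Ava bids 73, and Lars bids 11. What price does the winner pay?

Ranking the bids: Noah 134 > Kai 120 > Alice 100 > Ava 73 > Ivan 50 > Tara 23 > Lars 11.
Noah is the highest bidder, so Noah wins.
Under the second-price rule, the price is the second-highest bid: 120.

120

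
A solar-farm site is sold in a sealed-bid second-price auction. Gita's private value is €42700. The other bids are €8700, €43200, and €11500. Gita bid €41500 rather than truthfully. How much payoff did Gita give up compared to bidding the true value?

The highest competing bid is €43200.
Bidding truthfully at €42700: the top bid is €43200 (a rival), so Gita loses. Payoff = €0.
Bidding €41500: the top bid is €43200 (a rival), so Gita loses. Payoff = €0.
Regret = truthful payoff − actual payoff = €0 − €0 = €0.
The bid only affects whether you win, not the price — here both bids land on the same side of the top rival bid, so the deviation is payoff-neutral.

€0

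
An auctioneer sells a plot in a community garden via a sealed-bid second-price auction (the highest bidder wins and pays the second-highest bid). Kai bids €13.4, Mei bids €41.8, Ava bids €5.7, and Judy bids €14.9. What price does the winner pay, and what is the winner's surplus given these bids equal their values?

Ordered from highest: Mei €41.8, then Judy €14.9, then Kai €13.4, then Ava €5.7.
Mei is the highest bidder, so Mei wins.
Under the second-price rule, the price is the second-highest bid: €14.9.
Surplus = €41.8 − €14.9 = €26.9.

Price €14.9; surplus €26.9.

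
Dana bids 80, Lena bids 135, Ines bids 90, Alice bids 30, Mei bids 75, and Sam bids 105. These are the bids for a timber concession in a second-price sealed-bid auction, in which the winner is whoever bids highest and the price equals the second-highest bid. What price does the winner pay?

Sorted high to low: Lena 135; Sam 105; Ines 90; Dana 80; Mei 75; Alice 30.
Lena is the highest bidder, so Lena wins.
Under the second-price rule, the price is the second-highest bid: 105.

Price paid: 105.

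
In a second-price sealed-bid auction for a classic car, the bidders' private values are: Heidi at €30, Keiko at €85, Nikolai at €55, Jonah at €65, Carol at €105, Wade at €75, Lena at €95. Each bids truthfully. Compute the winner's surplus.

Winner's surplus: €10.

Sorted high to low: Carol €105, then Lena €95, then Keiko €85, then Wade €75, then Jonah €65, then Nikolai €55, then Heidi €30.
Carol wins with the top bid and pays the second-highest, €95.
Surplus = €105 − €95 = €10.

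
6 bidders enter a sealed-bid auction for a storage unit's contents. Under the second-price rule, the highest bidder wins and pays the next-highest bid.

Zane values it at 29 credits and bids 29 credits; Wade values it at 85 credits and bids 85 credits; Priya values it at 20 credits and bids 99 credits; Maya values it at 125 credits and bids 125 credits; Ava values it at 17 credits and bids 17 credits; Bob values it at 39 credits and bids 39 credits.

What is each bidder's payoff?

Sorted high to low: Maya 125 credits > Priya 99 credits > Wade 85 credits > Bob 39 credits > Zane 29 credits > Ava 17 credits.
Maya has the top bid and wins; the price is the second-highest bid, 99 credits.
Maya's payoff = 125 credits − 99 credits = 26 credits. All other bidders lose, so their payoff is 0.

Zane 0 credits, Wade 0 credits, Priya 0 credits, Maya 26 credits, Ava 0 credits, Bob 0 credits.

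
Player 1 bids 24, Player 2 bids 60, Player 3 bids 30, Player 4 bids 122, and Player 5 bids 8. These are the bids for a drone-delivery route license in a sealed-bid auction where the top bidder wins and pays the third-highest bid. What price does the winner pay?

Ranking the bids: Player 4 122 > Player 2 60 > Player 3 30 > Player 1 24 > Player 5 8.
Player 4 is the highest bidder, so Player 4 wins.
Under the third-price rule, the price is the third-highest bid: 30.

The winner pays 30.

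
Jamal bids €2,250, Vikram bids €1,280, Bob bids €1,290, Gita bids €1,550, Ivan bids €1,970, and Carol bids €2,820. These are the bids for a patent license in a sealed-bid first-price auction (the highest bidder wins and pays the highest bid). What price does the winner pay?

€2,820

Sorted high to low: Carol €2,820 > Jamal €2,250 > Ivan €1,970 > Gita €1,550 > Bob €1,290 > Vikram €1,280.
Carol is the highest bidder, so Carol wins.
Under the first-price rule, the price is the highest bid: €2,820.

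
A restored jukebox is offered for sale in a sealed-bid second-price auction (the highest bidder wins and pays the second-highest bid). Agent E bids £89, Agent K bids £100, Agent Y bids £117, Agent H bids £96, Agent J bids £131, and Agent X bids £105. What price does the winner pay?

£117

Ranking the bids: Agent J £131 > Agent Y £117 > Agent X £105 > Agent K £100 > Agent H £96 > Agent E £89.
Agent J is the highest bidder, so Agent J wins.
Under the second-price rule, the price is the second-highest bid: £117.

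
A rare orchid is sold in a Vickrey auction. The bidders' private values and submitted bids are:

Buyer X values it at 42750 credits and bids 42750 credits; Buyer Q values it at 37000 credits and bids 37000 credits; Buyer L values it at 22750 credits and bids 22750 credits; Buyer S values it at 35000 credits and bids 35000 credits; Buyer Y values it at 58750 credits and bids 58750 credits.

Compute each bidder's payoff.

Payoffs: Buyer X 0 credits, Buyer Q 0 credits, Buyer L 0 credits, Buyer S 0 credits, Buyer Y 16000 credits.

Ordered from highest: Buyer Y 58750 credits > Buyer X 42750 credits > Buyer Q 37000 credits > Buyer S 35000 credits > Buyer L 22750 credits.
Buyer Y has the top bid and wins; the price is the second-highest bid, 42750 credits.
Buyer Y's payoff = 58750 credits − 42750 credits = 16000 credits. All other bidders lose, so their payoff is 0.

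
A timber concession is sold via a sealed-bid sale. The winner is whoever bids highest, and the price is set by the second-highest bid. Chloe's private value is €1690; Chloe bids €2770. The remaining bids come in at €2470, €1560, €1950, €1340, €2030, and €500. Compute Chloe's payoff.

Chloe's payoff: -€780.

Highest competing bid: €2470.
Chloe's bid €2770 is the highest overall, so Chloe wins and pays the second-highest bid, €2470.
Payoff = value − price = €1690 − €2470 = -€780.
Overbidding won the item at a price above value — truthful bidding would have avoided this loss.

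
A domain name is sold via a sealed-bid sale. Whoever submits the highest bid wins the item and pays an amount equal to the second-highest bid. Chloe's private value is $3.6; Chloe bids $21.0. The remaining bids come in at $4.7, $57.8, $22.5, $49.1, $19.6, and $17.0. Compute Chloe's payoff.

Highest competing bid: $57.8.
Chloe's bid $21.0 is not the highest, so Chloe loses, pays nothing, and earns zero payoff.

$0.0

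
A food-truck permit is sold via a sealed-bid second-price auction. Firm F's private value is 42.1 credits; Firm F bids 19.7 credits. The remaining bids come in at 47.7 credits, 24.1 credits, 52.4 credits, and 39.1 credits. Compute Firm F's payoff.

Payoff = 0.0 credits.

Highest competing bid: 52.4 credits.
Firm F's bid 19.7 credits is not the highest, so Firm F loses, pays nothing, and earns zero payoff.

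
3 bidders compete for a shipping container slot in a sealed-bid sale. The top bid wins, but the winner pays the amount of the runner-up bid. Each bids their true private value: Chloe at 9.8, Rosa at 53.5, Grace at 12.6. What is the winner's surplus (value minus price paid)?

Bids in descending order: Rosa 53.5, then Grace 12.6, then Chloe 9.8.
Rosa wins with the top bid and pays the second-highest, 12.6.
Surplus = 53.5 − 12.6 = 40.9.

40.9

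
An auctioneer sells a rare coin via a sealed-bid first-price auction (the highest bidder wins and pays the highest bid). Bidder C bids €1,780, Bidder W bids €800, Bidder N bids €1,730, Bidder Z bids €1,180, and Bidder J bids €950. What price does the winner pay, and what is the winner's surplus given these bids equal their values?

Price €1,780; surplus €0.

Sorted high to low: Bidder C €1,780, then Bidder N €1,730, then Bidder Z €1,180, then Bidder J €950, then Bidder W €800.
Bidder C is the highest bidder, so Bidder C wins.
Under the first-price rule, the price is the highest bid: €1,780.
Surplus = €1,780 − €1,780 = €0.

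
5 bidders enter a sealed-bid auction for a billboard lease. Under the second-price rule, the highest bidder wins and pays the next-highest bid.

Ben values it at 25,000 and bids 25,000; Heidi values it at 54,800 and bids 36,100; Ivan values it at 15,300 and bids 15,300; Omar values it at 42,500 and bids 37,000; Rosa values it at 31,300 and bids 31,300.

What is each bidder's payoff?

Sorted high to low: Omar 37,000; Heidi 36,100; Rosa 31,300; Ben 25,000; Ivan 15,300.
Omar has the top bid and wins; the price is the second-highest bid, 36,100.
Omar's payoff = 42,500 − 36,100 = 6,400. All other bidders lose, so their payoff is 0.

Ben 0, Heidi 0, Ivan 0, Omar 6,400, Rosa 0.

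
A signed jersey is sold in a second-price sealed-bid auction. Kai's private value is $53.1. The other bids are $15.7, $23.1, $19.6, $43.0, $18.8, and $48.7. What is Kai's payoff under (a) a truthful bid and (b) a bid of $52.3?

The highest competing bid is $48.7.
Bidding truthfully at $53.1: Kai has the top bid, wins, and pays the second-highest bid $48.7. Payoff = $53.1 − $48.7 = $4.4.
Bidding $52.3: Kai has the top bid, wins, and pays the second-highest bid $48.7. Payoff = $53.1 − $48.7 = $4.4.
The bid only affects whether you win, not the price — here both bids land on the same side of the top rival bid, so the deviation is payoff-neutral.

(a) $4.4  (b) $4.4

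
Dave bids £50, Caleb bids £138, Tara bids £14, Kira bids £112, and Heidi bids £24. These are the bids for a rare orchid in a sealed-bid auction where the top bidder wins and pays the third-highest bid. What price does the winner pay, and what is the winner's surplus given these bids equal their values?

Sorted high to low: Caleb £138; Kira £112; Dave £50; Heidi £24; Tara £14.
Caleb is the highest bidder, so Caleb wins.
Under the third-price rule, the price is the third-highest bid: £50.
Surplus = £138 − £50 = £88.

The winner pays £50 for a surplus of £88.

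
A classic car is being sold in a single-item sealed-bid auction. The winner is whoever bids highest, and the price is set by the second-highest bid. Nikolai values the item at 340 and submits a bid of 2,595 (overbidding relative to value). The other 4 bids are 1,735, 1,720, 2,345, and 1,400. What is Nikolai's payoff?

Highest competing bid: 2,345.
Nikolai's bid 2,595 is the highest overall, so Nikolai wins and pays the second-highest bid, 2,345.
Payoff = value − price = 340 − 2,345 = -2,005.
Overbidding won the item at a price above value — truthful bidding would have avoided this loss.

Nikolai's payoff: -2,005.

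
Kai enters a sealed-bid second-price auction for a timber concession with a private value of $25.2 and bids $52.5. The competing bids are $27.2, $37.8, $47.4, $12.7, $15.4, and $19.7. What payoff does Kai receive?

-$22.2

Highest competing bid: $47.4.
Kai's bid $52.5 is the highest overall, so Kai wins and pays the second-highest bid, $47.4.
Payoff = value − price = $25.2 − $47.4 = -$22.2.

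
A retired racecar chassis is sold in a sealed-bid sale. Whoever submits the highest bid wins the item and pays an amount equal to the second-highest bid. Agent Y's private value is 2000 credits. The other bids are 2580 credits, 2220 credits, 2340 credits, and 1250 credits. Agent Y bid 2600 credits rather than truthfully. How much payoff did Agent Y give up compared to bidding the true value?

580 credits

The highest competing bid is 2580 credits.
Bidding truthfully at 2000 credits: the top bid is 2580 credits (a rival), so Agent Y loses. Payoff = 0 credits.
Bidding 2600 credits: Agent Y has the top bid, wins, and pays the second-highest bid 2580 credits. Payoff = 2000 credits − 2580 credits = -580 credits.
Regret = truthful payoff − actual payoff = 0 credits − -580 credits = 580 credits.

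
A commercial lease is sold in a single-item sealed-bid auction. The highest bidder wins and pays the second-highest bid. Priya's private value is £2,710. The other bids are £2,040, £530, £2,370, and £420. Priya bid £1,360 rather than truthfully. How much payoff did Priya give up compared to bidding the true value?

The highest competing bid is £2,370.
Bidding truthfully at £2,710: Priya has the top bid, wins, and pays the second-highest bid £2,370. Payoff = £2,710 − £2,370 = £340.
Bidding £1,360: the top bid is £2,370 (a rival), so Priya loses. Payoff = £0.
Regret = truthful payoff − actual payoff = £340 − £0 = £340.

£340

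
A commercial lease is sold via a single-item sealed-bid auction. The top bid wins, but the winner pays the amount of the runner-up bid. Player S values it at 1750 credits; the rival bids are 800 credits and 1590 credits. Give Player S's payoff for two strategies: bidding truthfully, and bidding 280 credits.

The highest competing bid is 1590 credits.
Bidding truthfully at 1750 credits: Player S has the top bid, wins, and pays the second-highest bid 1590 credits. Payoff = 1750 credits − 1590 credits = 160 credits.
Bidding 280 credits: the top bid is 1590 credits (a rival), so Player S loses. Payoff = 0 credits.
Deviating from a truthful bid can only lose payoff in a second-price auction — never gain.

(a) 160 credits  (b) 0 credits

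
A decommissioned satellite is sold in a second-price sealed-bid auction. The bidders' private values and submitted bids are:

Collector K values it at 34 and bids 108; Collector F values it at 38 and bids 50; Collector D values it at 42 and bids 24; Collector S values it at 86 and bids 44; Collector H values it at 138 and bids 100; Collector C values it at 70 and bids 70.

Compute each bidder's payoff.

Payoffs: Collector K -66, Collector F 0, Collector D 0, Collector S 0, Collector H 0, Collector C 0.

Sorted high to low: Collector K 108, then Collector H 100, then Collector C 70, then Collector F 50, then Collector S 44, then Collector D 24.
Collector K has the top bid and wins; the price is the second-highest bid, 100.
Collector K's payoff = 34 − 100 = -66. All other bidders lose, so their payoff is 0.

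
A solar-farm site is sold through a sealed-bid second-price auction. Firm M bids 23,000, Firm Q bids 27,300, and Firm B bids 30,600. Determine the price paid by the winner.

The winner pays 27,300.

Sorted high to low: Firm B 30,600; Firm Q 27,300; Firm M 23,000.
Firm B has the highest bid, so Firm B wins.
The second-highest bid is 27,300, so that is what Firm B pays.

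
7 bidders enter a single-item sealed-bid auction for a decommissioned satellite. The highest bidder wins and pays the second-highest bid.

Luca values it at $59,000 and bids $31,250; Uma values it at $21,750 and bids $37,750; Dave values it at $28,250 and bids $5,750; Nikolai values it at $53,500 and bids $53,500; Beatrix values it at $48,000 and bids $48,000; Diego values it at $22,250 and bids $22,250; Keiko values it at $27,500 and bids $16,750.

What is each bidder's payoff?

Payoffs: Luca $0, Uma $0, Dave $0, Nikolai $5,500, Beatrix $0, Diego $0, Keiko $0.

Ordered from highest: Nikolai $53,500 > Beatrix $48,000 > Uma $37,750 > Luca $31,250 > Diego $22,250 > Keiko $16,750 > Dave $5,750.
Nikolai has the top bid and wins; the price is the second-highest bid, $48,000.
Nikolai's payoff = $53,500 − $48,000 = $5,500. All other bidders lose, so their payoff is 0.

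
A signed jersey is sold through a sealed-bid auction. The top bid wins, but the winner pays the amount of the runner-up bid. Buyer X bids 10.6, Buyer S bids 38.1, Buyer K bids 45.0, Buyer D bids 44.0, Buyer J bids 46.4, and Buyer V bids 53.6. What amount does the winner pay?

Price paid: 46.4.

Bids in descending order: Buyer V 53.6; Buyer J 46.4; Buyer K 45.0; Buyer D 44.0; Buyer S 38.1; Buyer X 10.6.
Buyer V has the highest bid, so Buyer V wins.
The second-highest bid is 46.4, so that is what Buyer V pays.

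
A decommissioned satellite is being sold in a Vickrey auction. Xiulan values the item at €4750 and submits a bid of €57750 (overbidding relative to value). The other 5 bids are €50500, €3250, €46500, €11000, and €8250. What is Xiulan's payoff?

Highest competing bid: €50500.
Xiulan's bid €57750 is the highest overall, so Xiulan wins and pays the second-highest bid, €50500.
Payoff = value − price = €4750 − €50500 = -€45750.
Overbidding won the item at a price above value — truthful bidding would have avoided this loss.

Payoff = -€45750.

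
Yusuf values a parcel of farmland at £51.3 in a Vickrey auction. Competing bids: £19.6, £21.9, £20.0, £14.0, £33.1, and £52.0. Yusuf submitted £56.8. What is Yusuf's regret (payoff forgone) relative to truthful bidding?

Regret: £0.7.

The highest competing bid is £52.0.
Bidding truthfully at £51.3: the top bid is £52.0 (a rival), so Yusuf loses. Payoff = £0.0.
Bidding £56.8: Yusuf has the top bid, wins, and pays the second-highest bid £52.0. Payoff = £51.3 − £52.0 = -£0.7.
Regret = truthful payoff − actual payoff = £0.0 − -£0.7 = £0.7.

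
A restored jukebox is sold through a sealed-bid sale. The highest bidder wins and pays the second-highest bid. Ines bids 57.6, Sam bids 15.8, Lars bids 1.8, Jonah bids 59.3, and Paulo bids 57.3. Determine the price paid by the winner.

Sorted high to low: Jonah 59.3, then Ines 57.6, then Paulo 57.3, then Sam 15.8, then Lars 1.8.
Jonah has the highest bid, so Jonah wins.
The second-highest bid is 57.6, so that is what Jonah pays.

Price paid: 57.6.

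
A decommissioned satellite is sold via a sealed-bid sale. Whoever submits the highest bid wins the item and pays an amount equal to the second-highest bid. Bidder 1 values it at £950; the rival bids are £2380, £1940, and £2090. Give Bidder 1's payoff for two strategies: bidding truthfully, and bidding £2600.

The highest competing bid is £2380.
Bidding truthfully at £950: the top bid is £2380 (a rival), so Bidder 1 loses. Payoff = £0.
Bidding £2600: Bidder 1 has the top bid, wins, and pays the second-highest bid £2380. Payoff = £950 − £2380 = -£1430.

(a) £0  (b) -£1430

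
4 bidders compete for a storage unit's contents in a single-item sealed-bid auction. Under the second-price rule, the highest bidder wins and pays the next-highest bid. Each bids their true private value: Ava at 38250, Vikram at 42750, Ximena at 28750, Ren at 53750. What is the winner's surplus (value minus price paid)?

Bids in descending order: Ren 53750 > Vikram 42750 > Ava 38250 > Ximena 28750.
Ren wins with the top bid and pays the second-highest, 42750.
Surplus = 53750 − 42750 = 11000.

Surplus = 11000.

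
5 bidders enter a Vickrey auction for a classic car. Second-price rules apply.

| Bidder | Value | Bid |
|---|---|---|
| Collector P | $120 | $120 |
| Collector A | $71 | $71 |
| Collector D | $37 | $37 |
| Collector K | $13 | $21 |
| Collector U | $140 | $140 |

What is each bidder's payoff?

Ranking the bids: Collector U $140, then Collector P $120, then Collector A $71, then Collector D $37, then Collector K $21.
Collector U has the top bid and wins; the price is the second-highest bid, $120.
Collector U's payoff = $140 − $120 = $20. All other bidders lose, so their payoff is 0.

Collector P $0, Collector A $0, Collector D $0, Collector K $0, Collector U $20.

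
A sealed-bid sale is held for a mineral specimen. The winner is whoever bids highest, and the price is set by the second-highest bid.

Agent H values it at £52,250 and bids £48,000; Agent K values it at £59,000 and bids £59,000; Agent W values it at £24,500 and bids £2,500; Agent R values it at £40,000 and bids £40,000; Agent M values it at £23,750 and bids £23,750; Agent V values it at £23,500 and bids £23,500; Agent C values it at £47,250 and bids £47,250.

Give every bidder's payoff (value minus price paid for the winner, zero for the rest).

Payoffs: Agent H £0, Agent K £11,000, Agent W £0, Agent R £0, Agent M £0, Agent V £0, Agent C £0.

Ranking the bids: Agent K £59,000; Agent H £48,000; Agent C £47,250; Agent R £40,000; Agent M £23,750; Agent V £23,500; Agent W £2,500.
Agent K has the top bid and wins; the price is the second-highest bid, £48,000.
Agent K's payoff = £59,000 − £48,000 = £11,000. All other bidders lose, so their payoff is 0.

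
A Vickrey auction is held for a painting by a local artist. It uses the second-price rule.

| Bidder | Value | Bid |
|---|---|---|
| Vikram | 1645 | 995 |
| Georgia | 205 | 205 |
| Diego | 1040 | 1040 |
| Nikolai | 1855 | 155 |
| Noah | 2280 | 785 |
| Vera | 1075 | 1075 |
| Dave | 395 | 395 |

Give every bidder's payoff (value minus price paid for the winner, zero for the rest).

Payoffs: Vikram 0, Georgia 0, Diego 0, Nikolai 0, Noah 0, Vera 35, Dave 0.

Bids in descending order: Vera 1075 > Diego 1040 > Vikram 995 > Noah 785 > Dave 395 > Georgia 205 > Nikolai 155.
Vera has the top bid and wins; the price is the second-highest bid, 1040.
Vera's payoff = 1075 − 1040 = 35. All other bidders lose, so their payoff is 0.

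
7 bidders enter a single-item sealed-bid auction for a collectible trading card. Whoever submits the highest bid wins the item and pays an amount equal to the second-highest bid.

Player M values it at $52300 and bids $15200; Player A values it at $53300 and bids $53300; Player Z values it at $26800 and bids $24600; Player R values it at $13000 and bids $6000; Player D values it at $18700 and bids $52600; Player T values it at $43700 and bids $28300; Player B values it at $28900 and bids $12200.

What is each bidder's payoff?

Sorted high to low: Player A $53300; Player D $52600; Player T $28300; Player Z $24600; Player M $15200; Player B $12200; Player R $6000.
Player A has the top bid and wins; the price is the second-highest bid, $52600.
Player A's payoff = $53300 − $52600 = $700. All other bidders lose, so their payoff is 0.

Payoffs: Player M $0, Player A $700, Player Z $0, Player R $0, Player D $0, Player T $0, Player B $0.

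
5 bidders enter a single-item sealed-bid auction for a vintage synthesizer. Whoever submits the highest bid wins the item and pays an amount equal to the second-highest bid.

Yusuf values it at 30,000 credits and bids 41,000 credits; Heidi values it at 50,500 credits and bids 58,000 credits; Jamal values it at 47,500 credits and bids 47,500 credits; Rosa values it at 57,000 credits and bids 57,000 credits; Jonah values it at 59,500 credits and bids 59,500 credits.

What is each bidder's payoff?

Sorted high to low: Jonah 59,500 credits; Heidi 58,000 credits; Rosa 57,000 credits; Jamal 47,500 credits; Yusuf 41,000 credits.
Jonah has the top bid and wins; the price is the second-highest bid, 58,000 credits.
Jonah's payoff = 59,500 credits − 58,000 credits = 1,500 credits. All other bidders lose, so their payoff is 0.

Yusuf 0 credits, Heidi 0 credits, Jamal 0 credits, Rosa 0 credits, Jonah 1,500 credits.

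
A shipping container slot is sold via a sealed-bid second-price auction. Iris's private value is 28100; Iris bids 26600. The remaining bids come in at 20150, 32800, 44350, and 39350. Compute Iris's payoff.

Highest competing bid: 44350.
Iris's bid 26600 is not the highest, so Iris loses, pays nothing, and earns zero payoff.

Iris's payoff: 0.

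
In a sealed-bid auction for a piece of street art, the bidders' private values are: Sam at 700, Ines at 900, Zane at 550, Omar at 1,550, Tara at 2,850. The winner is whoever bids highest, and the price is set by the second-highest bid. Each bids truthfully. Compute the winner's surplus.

Winner's surplus: 1,300.

Sorted high to low: Tara 2,850; Omar 1,550; Ines 900; Sam 700; Zane 550.
Tara wins with the top bid and pays the second-highest, 1,550.
Surplus = 2,850 − 1,550 = 1,300.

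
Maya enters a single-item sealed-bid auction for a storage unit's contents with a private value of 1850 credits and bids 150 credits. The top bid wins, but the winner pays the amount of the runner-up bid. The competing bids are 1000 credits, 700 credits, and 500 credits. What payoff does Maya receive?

Payoff = 0 credits.

Highest competing bid: 1000 credits.
Maya's bid 150 credits is not the highest, so Maya loses, pays nothing, and earns zero payoff.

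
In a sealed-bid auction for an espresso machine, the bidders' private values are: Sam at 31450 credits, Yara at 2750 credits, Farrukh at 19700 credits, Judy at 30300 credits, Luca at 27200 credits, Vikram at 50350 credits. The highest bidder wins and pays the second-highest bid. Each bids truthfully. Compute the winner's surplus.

18900 credits

Sorted high to low: Vikram 50350 credits, then Sam 31450 credits, then Judy 30300 credits, then Luca 27200 credits, then Farrukh 19700 credits, then Yara 2750 credits.
Vikram wins with the top bid and pays the second-highest, 31450 credits.
Surplus = 50350 credits − 31450 credits = 18900 credits.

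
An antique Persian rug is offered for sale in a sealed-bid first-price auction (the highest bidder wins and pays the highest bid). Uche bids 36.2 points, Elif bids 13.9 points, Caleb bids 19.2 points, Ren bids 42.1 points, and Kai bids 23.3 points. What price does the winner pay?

The winner pays 42.1 points.

Sorted high to low: Ren 42.1 points; Uche 36.2 points; Kai 23.3 points; Caleb 19.2 points; Elif 13.9 points.
Ren is the highest bidder, so Ren wins.
Under the first-price rule, the price is the highest bid: 42.1 points.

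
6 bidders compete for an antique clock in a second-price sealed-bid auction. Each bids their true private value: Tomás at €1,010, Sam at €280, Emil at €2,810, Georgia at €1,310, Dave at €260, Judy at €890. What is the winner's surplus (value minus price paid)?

€1,500

Bids in descending order: Emil €2,810 > Georgia €1,310 > Tomás €1,010 > Judy €890 > Sam €280 > Dave €260.
Emil wins with the top bid and pays the second-highest, €1,310.
Surplus = €2,810 − €1,310 = €1,500.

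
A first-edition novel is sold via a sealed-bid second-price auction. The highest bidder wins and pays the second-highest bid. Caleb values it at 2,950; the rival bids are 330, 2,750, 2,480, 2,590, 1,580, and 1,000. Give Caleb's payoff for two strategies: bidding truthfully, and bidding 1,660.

Truthful: 200; alternative: 0.

The highest competing bid is 2,750.
Bidding truthfully at 2,950: Caleb has the top bid, wins, and pays the second-highest bid 2,750. Payoff = 2,950 − 2,750 = 200.
Bidding 1,660: the top bid is 2,750 (a rival), so Caleb loses. Payoff = 0.
Deviating from a truthful bid can only lose payoff in a second-price auction — never gain.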